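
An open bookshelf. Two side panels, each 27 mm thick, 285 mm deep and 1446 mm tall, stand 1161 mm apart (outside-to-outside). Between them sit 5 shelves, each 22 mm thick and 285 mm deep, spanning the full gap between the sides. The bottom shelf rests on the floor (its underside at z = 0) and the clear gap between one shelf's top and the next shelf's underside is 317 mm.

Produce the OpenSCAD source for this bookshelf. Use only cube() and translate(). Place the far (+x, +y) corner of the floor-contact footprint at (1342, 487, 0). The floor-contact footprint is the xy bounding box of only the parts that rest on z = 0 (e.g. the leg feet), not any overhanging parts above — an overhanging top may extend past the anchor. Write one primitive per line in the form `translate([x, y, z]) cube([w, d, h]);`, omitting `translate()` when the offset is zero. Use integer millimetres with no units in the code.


translate([181, 202, 0]) cube([27, 285, 1446]);
translate([1315, 202, 0]) cube([27, 285, 1446]);
translate([208, 202, 0]) cube([1107, 285, 22]);
translate([208, 202, 339]) cube([1107, 285, 22]);
translate([208, 202, 678]) cube([1107, 285, 22]);
translate([208, 202, 1017]) cube([1107, 285, 22]);
translate([208, 202, 1356]) cube([1107, 285, 22]);


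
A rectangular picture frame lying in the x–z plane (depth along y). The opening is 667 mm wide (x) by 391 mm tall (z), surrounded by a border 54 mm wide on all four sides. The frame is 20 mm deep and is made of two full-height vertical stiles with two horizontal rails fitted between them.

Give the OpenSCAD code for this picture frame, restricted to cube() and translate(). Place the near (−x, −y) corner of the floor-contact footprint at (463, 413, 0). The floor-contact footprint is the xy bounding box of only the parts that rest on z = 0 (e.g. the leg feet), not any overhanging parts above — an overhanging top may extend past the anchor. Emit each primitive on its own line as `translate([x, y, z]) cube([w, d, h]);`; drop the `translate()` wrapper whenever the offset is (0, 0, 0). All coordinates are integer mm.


translate([463, 413, 0]) cube([54, 20, 499]);
translate([1184, 413, 0]) cube([54, 20, 499]);
translate([517, 413, 0]) cube([667, 20, 54]);
translate([517, 413, 445]) cube([667, 20, 54]);


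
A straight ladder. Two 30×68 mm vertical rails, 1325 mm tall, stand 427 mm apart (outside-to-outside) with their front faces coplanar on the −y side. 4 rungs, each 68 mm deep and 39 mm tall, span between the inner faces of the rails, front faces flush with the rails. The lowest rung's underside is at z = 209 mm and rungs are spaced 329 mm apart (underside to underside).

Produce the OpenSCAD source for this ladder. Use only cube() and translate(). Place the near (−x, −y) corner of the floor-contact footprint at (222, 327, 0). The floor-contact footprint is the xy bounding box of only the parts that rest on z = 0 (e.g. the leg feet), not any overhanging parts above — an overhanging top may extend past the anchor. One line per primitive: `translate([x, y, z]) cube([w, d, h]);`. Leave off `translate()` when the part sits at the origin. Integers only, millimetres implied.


// rung span = 427 - 2*30 = 367
// rung[k] z = 209 + k*329
translate([222, 327, 0]) cube([30, 68, 1325]);
translate([619, 327, 0]) cube([30, 68, 1325]);
translate([252, 327, 209]) cube([367, 68, 39]);
translate([252, 327, 538]) cube([367, 68, 39]);
translate([252, 327, 867]) cube([367, 68, 39]);
translate([252, 327, 1196]) cube([367, 68, 39]);


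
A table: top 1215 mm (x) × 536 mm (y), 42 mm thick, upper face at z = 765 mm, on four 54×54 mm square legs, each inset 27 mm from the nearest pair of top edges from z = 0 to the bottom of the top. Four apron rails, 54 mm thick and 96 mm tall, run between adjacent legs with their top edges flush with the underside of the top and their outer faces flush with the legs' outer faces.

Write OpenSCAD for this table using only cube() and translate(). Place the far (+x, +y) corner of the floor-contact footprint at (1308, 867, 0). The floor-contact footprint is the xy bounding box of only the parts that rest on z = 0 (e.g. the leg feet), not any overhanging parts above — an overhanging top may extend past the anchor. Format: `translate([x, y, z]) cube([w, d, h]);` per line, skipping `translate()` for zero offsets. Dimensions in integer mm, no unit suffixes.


// leg_h = 765 - 42 = 723
// apron z = 723 - 96 = 627
translate([120, 358, 723]) cube([1215, 536, 42]);
translate([147, 385, 0]) cube([54, 54, 723]);
translate([1254, 385, 0]) cube([54, 54, 723]);
translate([147, 813, 0]) cube([54, 54, 723]);
translate([1254, 813, 0]) cube([54, 54, 723]);
translate([201, 385, 627]) cube([1053, 54, 96]);
translate([201, 813, 627]) cube([1053, 54, 96]);
translate([147, 439, 627]) cube([54, 374, 96]);
translate([1254, 439, 627]) cube([54, 374, 96]);


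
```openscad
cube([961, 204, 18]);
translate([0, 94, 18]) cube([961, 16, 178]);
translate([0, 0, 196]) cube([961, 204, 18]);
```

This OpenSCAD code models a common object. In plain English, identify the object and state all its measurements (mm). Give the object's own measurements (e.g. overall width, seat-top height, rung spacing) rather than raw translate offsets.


An I-beam lying along x, 961 mm long. Overall section height 214 mm. Two flanges 204 mm wide (y) and 18 mm thick, one on the floor and one at the top; a web 16 mm thick runs between them, centred on the flange width.


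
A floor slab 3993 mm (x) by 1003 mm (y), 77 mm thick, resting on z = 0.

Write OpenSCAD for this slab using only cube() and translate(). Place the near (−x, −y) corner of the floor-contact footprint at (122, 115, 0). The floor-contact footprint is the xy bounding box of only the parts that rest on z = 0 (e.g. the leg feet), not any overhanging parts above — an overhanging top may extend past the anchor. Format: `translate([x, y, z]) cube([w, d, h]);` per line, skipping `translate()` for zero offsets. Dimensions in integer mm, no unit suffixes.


translate([122, 115, 0]) cube([3993, 1003, 77]);


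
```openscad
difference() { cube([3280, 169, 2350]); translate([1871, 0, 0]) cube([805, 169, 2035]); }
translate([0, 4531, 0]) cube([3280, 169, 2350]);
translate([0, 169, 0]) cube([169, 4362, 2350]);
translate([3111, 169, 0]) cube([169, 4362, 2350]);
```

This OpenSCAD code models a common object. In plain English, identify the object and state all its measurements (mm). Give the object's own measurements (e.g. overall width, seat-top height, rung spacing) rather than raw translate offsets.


A single room: four walls, each 2350 mm tall and 169 mm thick, enclosing an outside footprint 3280×4700 mm (x × y), no floor or roof. The front and back walls (−y and +y sides) run the full x-width; the side walls fit between their inner faces. A door opening 805 mm wide and 2035 mm tall is cut through the front wall from the floor up, its −x edge 1871 mm from the wall's −x end.


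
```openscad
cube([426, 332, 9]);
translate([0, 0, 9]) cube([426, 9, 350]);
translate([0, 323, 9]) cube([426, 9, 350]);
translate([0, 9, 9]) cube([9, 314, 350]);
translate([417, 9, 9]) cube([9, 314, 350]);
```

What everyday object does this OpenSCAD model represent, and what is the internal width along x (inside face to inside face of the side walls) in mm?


An open box. The internal width is 408 mm.

A 426×332 base slab with four walls standing on it — an open box. The base is 426 mm wide and the walls are 9 mm thick, so the internal width is 426 − 2 × 9 = 408 mm.


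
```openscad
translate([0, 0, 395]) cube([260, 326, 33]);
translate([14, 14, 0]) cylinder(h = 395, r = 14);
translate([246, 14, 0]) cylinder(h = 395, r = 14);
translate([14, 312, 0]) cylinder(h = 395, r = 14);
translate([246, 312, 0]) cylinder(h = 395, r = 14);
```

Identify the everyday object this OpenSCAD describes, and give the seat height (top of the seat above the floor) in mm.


A stool. The seat height is 428 mm.

A 260×326×33 slab at z = 395 on four corner cylinders — a stool. The seat top is 395 + 33 = 428 mm.


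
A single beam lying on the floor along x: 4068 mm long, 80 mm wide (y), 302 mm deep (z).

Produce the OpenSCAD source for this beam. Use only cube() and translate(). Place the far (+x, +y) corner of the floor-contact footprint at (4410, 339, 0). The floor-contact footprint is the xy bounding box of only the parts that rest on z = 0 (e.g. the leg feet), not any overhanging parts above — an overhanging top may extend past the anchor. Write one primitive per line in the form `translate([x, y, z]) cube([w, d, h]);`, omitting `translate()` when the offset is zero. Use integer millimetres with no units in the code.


translate([342, 259, 0]) cube([4068, 80, 302]);


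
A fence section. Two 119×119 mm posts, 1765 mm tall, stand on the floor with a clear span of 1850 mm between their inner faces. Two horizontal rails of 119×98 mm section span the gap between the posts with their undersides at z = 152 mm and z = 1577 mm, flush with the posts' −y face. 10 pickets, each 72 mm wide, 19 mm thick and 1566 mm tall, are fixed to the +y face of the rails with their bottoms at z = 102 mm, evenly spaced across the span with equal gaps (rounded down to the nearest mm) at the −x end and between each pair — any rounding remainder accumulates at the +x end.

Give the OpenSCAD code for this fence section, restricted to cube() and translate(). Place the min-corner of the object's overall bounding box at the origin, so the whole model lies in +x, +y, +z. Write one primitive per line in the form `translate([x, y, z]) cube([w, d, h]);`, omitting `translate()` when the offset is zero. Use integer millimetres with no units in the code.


cube([119, 119, 1765]);
translate([1969, 0, 0]) cube([119, 119, 1765]);
translate([119, 0, 152]) cube([1850, 119, 98]);
translate([119, 0, 1577]) cube([1850, 119, 98]);
translate([221, 119, 102]) cube([72, 19, 1566]);
translate([395, 119, 102]) cube([72, 19, 1566]);
translate([569, 119, 102]) cube([72, 19, 1566]);
translate([743, 119, 102]) cube([72, 19, 1566]);
translate([917, 119, 102]) cube([72, 19, 1566]);
translate([1091, 119, 102]) cube([72, 19, 1566]);
translate([1265, 119, 102]) cube([72, 19, 1566]);
translate([1439, 119, 102]) cube([72, 19, 1566]);
translate([1613, 119, 102]) cube([72, 19, 1566]);
translate([1787, 119, 102]) cube([72, 19, 1566]);


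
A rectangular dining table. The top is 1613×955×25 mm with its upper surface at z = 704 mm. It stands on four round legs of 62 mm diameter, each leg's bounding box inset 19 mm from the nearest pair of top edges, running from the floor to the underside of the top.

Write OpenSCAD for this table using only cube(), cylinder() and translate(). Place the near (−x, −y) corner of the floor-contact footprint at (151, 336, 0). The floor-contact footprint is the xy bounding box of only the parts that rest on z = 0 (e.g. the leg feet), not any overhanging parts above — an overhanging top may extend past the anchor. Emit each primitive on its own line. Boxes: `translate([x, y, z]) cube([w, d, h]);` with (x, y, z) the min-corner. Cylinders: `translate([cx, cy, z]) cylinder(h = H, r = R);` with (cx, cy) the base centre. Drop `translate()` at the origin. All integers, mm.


translate([132, 317, 679]) cube([1613, 955, 25]);
translate([182, 367, 0]) cylinder(h = 679, r = 31);
translate([1695, 367, 0]) cylinder(h = 679, r = 31);
translate([182, 1222, 0]) cylinder(h = 679, r = 31);
translate([1695, 1222, 0]) cylinder(h = 679, r = 31);


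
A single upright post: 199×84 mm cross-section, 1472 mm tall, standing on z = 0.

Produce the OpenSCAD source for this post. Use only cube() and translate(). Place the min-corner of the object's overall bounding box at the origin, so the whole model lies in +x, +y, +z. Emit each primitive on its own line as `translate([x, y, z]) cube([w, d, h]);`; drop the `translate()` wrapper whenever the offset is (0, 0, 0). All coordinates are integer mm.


cube([199, 84, 1472]);


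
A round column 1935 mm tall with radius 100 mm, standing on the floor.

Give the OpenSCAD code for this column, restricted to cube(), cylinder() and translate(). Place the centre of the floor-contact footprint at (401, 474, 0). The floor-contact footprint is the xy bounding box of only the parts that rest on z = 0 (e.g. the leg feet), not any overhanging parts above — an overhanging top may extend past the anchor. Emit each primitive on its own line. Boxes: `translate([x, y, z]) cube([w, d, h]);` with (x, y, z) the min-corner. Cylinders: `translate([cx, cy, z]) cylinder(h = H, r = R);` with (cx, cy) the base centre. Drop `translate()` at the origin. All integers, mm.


translate([401, 474, 0]) cylinder(h = 1935, r = 100);


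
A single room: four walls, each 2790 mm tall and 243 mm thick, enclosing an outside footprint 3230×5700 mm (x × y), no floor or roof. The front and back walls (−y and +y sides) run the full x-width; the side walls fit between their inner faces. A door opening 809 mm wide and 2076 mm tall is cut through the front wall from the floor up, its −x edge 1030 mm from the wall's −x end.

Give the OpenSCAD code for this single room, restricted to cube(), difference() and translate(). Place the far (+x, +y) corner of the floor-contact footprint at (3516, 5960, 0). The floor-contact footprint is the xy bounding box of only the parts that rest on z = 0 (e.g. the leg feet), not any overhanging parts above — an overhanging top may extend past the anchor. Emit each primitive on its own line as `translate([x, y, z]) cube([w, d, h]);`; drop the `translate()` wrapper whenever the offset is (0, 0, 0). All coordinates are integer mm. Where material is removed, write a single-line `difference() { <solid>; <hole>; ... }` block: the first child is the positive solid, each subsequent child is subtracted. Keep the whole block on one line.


difference() { translate([286, 260, 0]) cube([3230, 243, 2790]); translate([1316, 260, 0]) cube([809, 243, 2076]); }
translate([286, 5717, 0]) cube([3230, 243, 2790]);
translate([286, 503, 0]) cube([243, 5214, 2790]);
translate([3273, 503, 0]) cube([243, 5214, 2790]);


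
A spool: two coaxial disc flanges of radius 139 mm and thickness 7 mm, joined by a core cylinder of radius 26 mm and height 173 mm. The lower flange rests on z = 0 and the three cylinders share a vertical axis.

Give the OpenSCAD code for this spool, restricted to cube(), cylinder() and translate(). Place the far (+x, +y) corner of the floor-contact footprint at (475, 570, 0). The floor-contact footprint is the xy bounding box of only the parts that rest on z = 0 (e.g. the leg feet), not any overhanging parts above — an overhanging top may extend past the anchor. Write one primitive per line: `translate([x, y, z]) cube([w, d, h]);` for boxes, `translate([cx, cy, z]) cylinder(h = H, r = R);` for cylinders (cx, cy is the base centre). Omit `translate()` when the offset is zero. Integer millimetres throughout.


translate([336, 431, 0]) cylinder(h = 7, r = 139);
translate([336, 431, 7]) cylinder(h = 173, r = 26);
translate([336, 431, 180]) cylinder(h = 7, r = 139);


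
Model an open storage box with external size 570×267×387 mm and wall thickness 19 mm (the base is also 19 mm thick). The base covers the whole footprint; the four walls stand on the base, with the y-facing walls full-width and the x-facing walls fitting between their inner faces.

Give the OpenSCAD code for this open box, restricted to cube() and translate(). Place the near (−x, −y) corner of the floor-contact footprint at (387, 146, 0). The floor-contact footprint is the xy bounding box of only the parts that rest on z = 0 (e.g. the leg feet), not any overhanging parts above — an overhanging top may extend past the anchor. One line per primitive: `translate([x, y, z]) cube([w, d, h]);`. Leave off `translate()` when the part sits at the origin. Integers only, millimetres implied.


translate([387, 146, 0]) cube([570, 267, 19]);
translate([387, 146, 19]) cube([570, 19, 368]);
translate([387, 394, 19]) cube([570, 19, 368]);
translate([387, 165, 19]) cube([19, 229, 368]);
translate([938, 165, 19]) cube([19, 229, 368]);


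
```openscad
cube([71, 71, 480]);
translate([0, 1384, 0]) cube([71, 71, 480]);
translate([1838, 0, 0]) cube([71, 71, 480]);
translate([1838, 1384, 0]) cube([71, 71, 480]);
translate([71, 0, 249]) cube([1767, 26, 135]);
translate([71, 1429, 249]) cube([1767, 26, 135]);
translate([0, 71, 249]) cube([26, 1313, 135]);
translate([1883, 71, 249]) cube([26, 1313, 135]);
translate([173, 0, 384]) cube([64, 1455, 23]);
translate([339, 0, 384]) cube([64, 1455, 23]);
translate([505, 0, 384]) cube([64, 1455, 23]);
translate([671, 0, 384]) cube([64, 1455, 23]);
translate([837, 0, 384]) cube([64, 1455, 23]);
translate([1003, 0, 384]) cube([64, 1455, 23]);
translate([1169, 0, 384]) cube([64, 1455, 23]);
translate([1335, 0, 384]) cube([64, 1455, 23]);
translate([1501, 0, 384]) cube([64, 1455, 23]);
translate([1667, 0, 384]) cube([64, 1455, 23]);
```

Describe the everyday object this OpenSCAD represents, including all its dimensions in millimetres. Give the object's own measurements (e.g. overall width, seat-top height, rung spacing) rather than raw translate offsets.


A bed frame 1909 mm long (x) by 1455 mm wide (y). Four 71×71 mm corner posts, 480 mm tall, at the corners of the footprint. Four rails of 26 mm thickness and 135 mm height run between adjacent posts with their undersides at z = 249 mm, their outer faces flush with the outside of the frame (the two x-running rails run between the posts' inner faces; the two y-running rails run between the posts' inner faces). 10 slats, each 64 mm wide (x) and 23 mm thick, lie across the top of the two x-running rails, running the full 1455 mm width of the frame in y; along x they sit between the end posts with a 102 mm gap after the −x posts and between neighbouring slats, leaving 107 mm before the +x posts.


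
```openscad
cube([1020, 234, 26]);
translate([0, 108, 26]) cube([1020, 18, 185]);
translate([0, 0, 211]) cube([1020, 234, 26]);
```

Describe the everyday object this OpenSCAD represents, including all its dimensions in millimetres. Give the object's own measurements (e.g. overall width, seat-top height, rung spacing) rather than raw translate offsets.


An I-beam lying along x, 1020 mm long. Overall section height 237 mm. Two flanges 234 mm wide (y) and 26 mm thick, one on the floor and one at the top; a web 18 mm thick runs between them, centred on the flange width.


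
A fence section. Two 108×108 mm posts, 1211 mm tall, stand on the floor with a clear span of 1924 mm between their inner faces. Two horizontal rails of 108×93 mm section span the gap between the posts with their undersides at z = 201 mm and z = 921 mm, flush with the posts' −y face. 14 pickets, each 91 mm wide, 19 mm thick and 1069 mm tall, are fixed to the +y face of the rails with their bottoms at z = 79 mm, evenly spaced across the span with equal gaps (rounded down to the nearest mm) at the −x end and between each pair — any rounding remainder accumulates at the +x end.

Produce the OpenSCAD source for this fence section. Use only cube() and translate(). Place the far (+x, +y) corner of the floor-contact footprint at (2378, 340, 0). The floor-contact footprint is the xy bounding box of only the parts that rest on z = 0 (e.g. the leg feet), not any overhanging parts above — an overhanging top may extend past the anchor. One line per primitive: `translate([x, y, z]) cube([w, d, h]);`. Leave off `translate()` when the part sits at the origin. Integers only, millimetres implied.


translate([238, 232, 0]) cube([108, 108, 1211]);
translate([2270, 232, 0]) cube([108, 108, 1211]);
translate([346, 232, 201]) cube([1924, 108, 93]);
translate([346, 232, 921]) cube([1924, 108, 93]);
translate([389, 340, 79]) cube([91, 19, 1069]);
translate([523, 340, 79]) cube([91, 19, 1069]);
translate([657, 340, 79]) cube([91, 19, 1069]);
translate([791, 340, 79]) cube([91, 19, 1069]);
translate([925, 340, 79]) cube([91, 19, 1069]);
translate([1059, 340, 79]) cube([91, 19, 1069]);
translate([1193, 340, 79]) cube([91, 19, 1069]);
translate([1327, 340, 79]) cube([91, 19, 1069]);
translate([1461, 340, 79]) cube([91, 19, 1069]);
translate([1595, 340, 79]) cube([91, 19, 1069]);
translate([1729, 340, 79]) cube([91, 19, 1069]);
translate([1863, 340, 79]) cube([91, 19, 1069]);
translate([1997, 340, 79]) cube([91, 19, 1069]);
translate([2131, 340, 79]) cube([91, 19, 1069]);


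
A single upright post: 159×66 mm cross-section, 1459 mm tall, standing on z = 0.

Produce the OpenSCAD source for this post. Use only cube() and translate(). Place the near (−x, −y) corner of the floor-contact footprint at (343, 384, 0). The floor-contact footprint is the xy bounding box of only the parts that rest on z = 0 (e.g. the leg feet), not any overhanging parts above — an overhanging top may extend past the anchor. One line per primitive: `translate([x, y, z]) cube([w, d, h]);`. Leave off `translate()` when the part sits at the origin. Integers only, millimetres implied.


translate([343, 384, 0]) cube([159, 66, 1459]);


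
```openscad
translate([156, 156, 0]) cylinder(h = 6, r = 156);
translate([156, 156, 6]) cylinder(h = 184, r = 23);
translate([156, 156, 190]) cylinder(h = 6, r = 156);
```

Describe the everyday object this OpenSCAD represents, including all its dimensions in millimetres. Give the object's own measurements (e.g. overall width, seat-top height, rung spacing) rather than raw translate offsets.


A spool: two coaxial disc flanges of radius 156 mm and thickness 6 mm, joined by a core cylinder of radius 23 mm and height 184 mm. The lower flange rests on z = 0 and the three cylinders share a vertical axis.


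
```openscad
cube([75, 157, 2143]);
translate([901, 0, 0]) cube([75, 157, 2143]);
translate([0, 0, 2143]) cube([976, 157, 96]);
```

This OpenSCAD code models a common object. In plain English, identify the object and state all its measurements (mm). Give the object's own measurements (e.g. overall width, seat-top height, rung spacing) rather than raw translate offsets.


A door frame. The clear opening is 826 mm wide and 2143 mm high. Two 75 mm wide jambs, 157 mm deep, stand either side of the opening from the floor to the top of the opening. A 96 mm thick head sits across the top of both jambs, spanning the full outside width of the frame.


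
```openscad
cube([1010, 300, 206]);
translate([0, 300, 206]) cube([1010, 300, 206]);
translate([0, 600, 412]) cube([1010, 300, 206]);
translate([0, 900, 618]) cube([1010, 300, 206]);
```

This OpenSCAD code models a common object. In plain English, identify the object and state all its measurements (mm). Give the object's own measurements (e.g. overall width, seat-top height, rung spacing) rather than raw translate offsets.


A straight staircase of 4 solid steps. Each step is 1010 mm wide (x), 300 mm deep (y, the going) and 206 mm tall (the rise). The first step rests on the floor; each subsequent step sits one going further in +y and one rise higher in +z, directly behind and above the previous step with no overlap.


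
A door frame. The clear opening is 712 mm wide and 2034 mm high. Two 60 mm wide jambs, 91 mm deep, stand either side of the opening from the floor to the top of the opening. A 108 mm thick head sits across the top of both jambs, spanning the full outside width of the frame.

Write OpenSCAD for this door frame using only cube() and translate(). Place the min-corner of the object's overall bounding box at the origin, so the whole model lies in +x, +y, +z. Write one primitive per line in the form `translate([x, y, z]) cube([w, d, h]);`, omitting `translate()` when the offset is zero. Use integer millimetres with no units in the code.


cube([60, 91, 2034]);
translate([772, 0, 0]) cube([60, 91, 2034]);
translate([0, 0, 2034]) cube([832, 91, 108]);


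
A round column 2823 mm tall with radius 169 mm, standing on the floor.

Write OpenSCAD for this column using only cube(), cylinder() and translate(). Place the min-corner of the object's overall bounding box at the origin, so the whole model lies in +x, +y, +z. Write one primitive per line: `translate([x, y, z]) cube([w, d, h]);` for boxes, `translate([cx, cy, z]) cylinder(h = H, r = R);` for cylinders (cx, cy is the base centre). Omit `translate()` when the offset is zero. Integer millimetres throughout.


translate([169, 169, 0]) cylinder(h = 2823, r = 169);


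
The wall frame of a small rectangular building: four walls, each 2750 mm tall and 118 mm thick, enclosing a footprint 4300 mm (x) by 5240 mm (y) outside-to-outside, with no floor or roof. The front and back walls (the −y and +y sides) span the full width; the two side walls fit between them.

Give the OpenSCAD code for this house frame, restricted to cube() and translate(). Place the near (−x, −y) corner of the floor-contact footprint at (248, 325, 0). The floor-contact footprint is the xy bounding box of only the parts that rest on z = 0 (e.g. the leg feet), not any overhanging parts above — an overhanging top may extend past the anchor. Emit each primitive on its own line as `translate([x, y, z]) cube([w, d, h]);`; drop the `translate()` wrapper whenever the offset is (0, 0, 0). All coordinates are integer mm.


translate([248, 325, 0]) cube([4300, 118, 2750]);
translate([248, 5447, 0]) cube([4300, 118, 2750]);
translate([248, 443, 0]) cube([118, 5004, 2750]);
translate([4430, 443, 0]) cube([118, 5004, 2750]);


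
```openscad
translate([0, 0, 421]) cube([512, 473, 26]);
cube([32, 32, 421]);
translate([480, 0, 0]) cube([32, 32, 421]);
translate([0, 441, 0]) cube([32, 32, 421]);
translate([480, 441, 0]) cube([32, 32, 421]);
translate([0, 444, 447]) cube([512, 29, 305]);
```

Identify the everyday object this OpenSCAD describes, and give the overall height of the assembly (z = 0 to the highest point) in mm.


A chair. The overall height is 752 mm.

A slab on four corner posts with a tall panel at the back — a chair. The seat slab sits at z = 421 with thickness 26, and the 305 mm backrest starts at the seat top, so the overall height is 421 + 26 + 305 = 752 mm.


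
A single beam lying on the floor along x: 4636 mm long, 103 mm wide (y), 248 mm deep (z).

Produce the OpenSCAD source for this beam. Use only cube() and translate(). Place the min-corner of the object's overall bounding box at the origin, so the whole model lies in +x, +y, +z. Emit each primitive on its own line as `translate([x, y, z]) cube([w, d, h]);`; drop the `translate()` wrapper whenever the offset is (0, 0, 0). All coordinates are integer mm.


cube([4636, 103, 248]);


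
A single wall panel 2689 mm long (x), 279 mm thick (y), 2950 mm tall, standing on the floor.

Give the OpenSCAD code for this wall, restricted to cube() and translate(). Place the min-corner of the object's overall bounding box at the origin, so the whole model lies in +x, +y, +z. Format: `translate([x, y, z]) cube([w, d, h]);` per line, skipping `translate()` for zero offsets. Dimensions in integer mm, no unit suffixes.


cube([2689, 279, 2950]);


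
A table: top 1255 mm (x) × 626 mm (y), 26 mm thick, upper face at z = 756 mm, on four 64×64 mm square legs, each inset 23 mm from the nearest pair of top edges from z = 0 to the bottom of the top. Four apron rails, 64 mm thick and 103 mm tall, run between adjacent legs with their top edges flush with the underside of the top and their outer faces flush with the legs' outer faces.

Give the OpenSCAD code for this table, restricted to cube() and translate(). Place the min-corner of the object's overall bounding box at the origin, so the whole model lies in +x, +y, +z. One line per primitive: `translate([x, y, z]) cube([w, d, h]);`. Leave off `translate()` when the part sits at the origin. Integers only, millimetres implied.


translate([0, 0, 730]) cube([1255, 626, 26]);
translate([23, 23, 0]) cube([64, 64, 730]);
translate([1168, 23, 0]) cube([64, 64, 730]);
translate([23, 539, 0]) cube([64, 64, 730]);
translate([1168, 539, 0]) cube([64, 64, 730]);
translate([87, 23, 627]) cube([1081, 64, 103]);
translate([87, 539, 627]) cube([1081, 64, 103]);
translate([23, 87, 627]) cube([64, 452, 103]);
translate([1168, 87, 627]) cube([64, 452, 103]);


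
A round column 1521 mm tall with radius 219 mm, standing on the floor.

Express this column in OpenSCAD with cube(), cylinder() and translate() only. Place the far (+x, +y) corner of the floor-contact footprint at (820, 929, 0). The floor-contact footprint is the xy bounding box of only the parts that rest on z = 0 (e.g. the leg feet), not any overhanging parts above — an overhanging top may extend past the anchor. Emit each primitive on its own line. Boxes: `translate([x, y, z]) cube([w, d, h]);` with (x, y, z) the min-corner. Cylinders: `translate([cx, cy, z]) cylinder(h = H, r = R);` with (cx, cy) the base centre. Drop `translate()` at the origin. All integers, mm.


translate([601, 710, 0]) cylinder(h = 1521, r = 219);


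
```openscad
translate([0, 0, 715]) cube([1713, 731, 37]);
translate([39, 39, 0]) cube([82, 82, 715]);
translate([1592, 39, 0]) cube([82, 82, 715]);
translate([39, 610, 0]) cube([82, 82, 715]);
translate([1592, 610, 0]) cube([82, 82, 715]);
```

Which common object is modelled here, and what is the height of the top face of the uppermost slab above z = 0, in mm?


A table. The table height is 752 mm.

A 1713×731×37 slab sits at z = 715 on four 82 mm square posts — a table. The top surface is at 715 + 37 = 752 mm.


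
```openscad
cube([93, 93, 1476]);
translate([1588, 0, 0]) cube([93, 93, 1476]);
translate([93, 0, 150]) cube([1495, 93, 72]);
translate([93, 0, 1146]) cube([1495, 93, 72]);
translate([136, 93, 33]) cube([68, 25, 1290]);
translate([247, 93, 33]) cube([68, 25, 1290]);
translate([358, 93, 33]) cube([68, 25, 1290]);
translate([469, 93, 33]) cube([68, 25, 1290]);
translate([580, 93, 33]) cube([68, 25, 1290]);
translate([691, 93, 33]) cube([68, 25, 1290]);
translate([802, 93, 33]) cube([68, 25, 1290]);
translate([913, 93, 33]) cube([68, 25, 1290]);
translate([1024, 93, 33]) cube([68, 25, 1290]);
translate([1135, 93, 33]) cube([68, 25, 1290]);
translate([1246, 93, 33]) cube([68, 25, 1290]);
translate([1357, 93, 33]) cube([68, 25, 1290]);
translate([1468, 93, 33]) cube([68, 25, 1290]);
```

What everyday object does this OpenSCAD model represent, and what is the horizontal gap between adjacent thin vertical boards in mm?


A fence section. The picket gap is 43 mm.

Two posts, two rails, 13 pickets — a fence section. Span 1495 mm holds 13 pickets of 68 mm with 14 equal gaps: ⌊(1495 − 13·68) / 14⌋ = 43 mm.


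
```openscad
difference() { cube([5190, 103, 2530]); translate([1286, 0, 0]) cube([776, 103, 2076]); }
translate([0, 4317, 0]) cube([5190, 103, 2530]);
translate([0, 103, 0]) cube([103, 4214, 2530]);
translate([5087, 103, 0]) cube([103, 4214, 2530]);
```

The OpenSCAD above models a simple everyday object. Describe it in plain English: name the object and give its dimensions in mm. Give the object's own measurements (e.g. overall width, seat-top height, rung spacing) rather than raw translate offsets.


A single room: four walls, each 2530 mm tall and 103 mm thick, enclosing an outside footprint 5190×4420 mm (x × y), no floor or roof. The front and back walls (−y and +y sides) run the full x-width; the side walls fit between their inner faces. A door opening 776 mm wide and 2076 mm tall is cut through the front wall from the floor up, its −x edge 1286 mm from the wall's −x end.


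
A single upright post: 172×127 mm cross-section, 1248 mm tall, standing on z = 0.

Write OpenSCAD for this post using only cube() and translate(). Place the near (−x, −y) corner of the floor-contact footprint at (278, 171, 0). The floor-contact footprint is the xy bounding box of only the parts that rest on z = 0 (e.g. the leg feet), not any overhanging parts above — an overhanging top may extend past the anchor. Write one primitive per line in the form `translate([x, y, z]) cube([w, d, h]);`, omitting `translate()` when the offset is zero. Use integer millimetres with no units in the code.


translate([278, 171, 0]) cube([172, 127, 1248]);


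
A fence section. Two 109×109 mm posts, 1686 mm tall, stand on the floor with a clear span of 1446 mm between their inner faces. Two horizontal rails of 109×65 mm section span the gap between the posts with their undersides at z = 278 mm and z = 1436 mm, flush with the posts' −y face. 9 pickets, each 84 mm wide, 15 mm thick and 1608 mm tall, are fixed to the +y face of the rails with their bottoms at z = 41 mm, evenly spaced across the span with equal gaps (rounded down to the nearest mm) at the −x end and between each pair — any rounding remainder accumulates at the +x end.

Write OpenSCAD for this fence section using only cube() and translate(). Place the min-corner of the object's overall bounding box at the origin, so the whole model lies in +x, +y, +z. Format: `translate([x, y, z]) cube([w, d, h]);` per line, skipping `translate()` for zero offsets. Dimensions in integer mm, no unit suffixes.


cube([109, 109, 1686]);
translate([1555, 0, 0]) cube([109, 109, 1686]);
translate([109, 0, 278]) cube([1446, 109, 65]);
translate([109, 0, 1436]) cube([1446, 109, 65]);
translate([178, 109, 41]) cube([84, 15, 1608]);
translate([331, 109, 41]) cube([84, 15, 1608]);
translate([484, 109, 41]) cube([84, 15, 1608]);
translate([637, 109, 41]) cube([84, 15, 1608]);
translate([790, 109, 41]) cube([84, 15, 1608]);
translate([943, 109, 41]) cube([84, 15, 1608]);
translate([1096, 109, 41]) cube([84, 15, 1608]);
translate([1249, 109, 41]) cube([84, 15, 1608]);
translate([1402, 109, 41]) cube([84, 15, 1608]);


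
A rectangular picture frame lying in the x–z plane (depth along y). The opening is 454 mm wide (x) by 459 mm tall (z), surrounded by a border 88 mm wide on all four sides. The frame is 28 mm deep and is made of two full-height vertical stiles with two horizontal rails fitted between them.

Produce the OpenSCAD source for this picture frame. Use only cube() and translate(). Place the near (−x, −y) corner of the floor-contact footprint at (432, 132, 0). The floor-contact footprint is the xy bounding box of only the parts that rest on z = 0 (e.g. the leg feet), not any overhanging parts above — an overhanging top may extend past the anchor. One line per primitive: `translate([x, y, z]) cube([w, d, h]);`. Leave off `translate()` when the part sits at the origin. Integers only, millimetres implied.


translate([432, 132, 0]) cube([88, 28, 635]);
translate([974, 132, 0]) cube([88, 28, 635]);
translate([520, 132, 0]) cube([454, 28, 88]);
translate([520, 132, 547]) cube([454, 28, 88]);


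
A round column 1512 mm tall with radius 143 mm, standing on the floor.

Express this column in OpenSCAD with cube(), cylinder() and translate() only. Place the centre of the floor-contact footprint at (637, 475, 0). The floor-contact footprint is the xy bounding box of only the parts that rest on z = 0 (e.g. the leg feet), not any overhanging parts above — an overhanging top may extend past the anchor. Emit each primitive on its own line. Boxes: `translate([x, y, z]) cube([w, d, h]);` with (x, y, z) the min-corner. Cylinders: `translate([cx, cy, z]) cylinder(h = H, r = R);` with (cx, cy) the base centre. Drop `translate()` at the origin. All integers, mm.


translate([637, 475, 0]) cylinder(h = 1512, r = 143);


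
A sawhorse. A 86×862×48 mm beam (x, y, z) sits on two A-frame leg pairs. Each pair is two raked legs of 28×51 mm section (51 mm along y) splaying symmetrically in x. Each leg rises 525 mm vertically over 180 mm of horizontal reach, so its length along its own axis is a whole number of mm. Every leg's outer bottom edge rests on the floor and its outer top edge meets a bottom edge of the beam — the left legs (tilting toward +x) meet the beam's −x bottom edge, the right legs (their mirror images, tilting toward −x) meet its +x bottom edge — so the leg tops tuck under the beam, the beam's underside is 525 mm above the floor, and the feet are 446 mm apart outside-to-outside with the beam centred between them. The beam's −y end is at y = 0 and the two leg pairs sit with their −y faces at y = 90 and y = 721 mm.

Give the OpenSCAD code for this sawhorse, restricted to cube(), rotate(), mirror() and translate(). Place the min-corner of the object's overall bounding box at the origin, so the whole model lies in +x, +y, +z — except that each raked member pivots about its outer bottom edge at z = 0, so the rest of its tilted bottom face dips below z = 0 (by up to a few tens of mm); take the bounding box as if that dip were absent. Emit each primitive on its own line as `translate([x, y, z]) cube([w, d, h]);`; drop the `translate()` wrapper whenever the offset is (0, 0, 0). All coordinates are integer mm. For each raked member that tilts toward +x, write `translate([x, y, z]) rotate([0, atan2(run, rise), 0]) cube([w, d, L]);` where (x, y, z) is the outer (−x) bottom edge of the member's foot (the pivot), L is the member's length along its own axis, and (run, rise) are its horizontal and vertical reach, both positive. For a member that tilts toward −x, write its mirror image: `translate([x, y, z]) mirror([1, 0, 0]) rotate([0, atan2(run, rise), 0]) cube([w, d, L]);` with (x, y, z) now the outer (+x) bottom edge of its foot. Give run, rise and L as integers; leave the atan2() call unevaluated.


// leg length = √(180² + 525²) = 555
// right-leg outer foot x = 2·180 + 86 = 446
// beam min-corner = (180, 0, 525)
translate([180, 0, 525]) cube([86, 862, 48]);
translate([0, 90, 0]) rotate([0, atan2(180, 525), 0]) cube([28, 51, 555]);
translate([446, 90, 0]) mirror([1, 0, 0]) rotate([0, atan2(180, 525), 0]) cube([28, 51, 555]);
translate([0, 721, 0]) rotate([0, atan2(180, 525), 0]) cube([28, 51, 555]);
translate([446, 721, 0]) mirror([1, 0, 0]) rotate([0, atan2(180, 525), 0]) cube([28, 51, 555]);


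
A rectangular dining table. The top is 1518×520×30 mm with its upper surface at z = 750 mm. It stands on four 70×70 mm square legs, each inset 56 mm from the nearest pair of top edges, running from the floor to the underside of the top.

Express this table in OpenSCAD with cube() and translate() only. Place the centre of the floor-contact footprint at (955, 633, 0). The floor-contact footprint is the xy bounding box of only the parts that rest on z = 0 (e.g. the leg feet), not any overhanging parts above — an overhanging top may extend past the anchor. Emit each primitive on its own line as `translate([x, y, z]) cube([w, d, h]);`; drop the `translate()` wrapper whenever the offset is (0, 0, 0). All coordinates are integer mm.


// leg_h = 750 - 30 = 720
translate([196, 373, 720]) cube([1518, 520, 30]);
translate([252, 429, 0]) cube([70, 70, 720]);
translate([1588, 429, 0]) cube([70, 70, 720]);
translate([252, 767, 0]) cube([70, 70, 720]);
translate([1588, 767, 0]) cube([70, 70, 720]);


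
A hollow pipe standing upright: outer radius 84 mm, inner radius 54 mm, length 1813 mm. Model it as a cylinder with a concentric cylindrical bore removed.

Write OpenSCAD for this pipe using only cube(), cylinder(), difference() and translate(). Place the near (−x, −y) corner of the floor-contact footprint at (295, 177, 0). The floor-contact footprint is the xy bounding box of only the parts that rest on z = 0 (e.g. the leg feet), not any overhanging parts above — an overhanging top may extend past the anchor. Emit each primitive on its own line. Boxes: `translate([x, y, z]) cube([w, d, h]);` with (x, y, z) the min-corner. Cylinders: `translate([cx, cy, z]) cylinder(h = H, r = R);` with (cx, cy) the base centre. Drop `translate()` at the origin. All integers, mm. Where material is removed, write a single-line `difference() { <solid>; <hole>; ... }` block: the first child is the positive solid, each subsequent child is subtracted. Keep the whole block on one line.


difference() { translate([379, 261, 0]) cylinder(h = 1813, r = 84); translate([379, 261, 0]) cylinder(h = 1813, r = 54); }


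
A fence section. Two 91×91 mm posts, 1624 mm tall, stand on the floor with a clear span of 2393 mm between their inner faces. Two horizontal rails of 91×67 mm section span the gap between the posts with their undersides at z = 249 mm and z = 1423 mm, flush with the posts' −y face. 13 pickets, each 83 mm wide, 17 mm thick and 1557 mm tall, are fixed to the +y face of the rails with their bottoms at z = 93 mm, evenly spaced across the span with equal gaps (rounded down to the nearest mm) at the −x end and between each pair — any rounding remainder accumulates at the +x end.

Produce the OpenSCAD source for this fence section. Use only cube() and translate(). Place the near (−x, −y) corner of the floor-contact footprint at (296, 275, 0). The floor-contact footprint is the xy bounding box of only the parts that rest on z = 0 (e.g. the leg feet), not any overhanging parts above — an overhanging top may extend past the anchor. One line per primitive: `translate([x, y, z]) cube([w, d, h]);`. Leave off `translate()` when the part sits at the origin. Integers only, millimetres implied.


translate([296, 275, 0]) cube([91, 91, 1624]);
translate([2780, 275, 0]) cube([91, 91, 1624]);
translate([387, 275, 249]) cube([2393, 91, 67]);
translate([387, 275, 1423]) cube([2393, 91, 67]);
translate([480, 366, 93]) cube([83, 17, 1557]);
translate([656, 366, 93]) cube([83, 17, 1557]);
translate([832, 366, 93]) cube([83, 17, 1557]);
translate([1008, 366, 93]) cube([83, 17, 1557]);
translate([1184, 366, 93]) cube([83, 17, 1557]);
translate([1360, 366, 93]) cube([83, 17, 1557]);
translate([1536, 366, 93]) cube([83, 17, 1557]);
translate([1712, 366, 93]) cube([83, 17, 1557]);
translate([1888, 366, 93]) cube([83, 17, 1557]);
translate([2064, 366, 93]) cube([83, 17, 1557]);
translate([2240, 366, 93]) cube([83, 17, 1557]);
translate([2416, 366, 93]) cube([83, 17, 1557]);
translate([2592, 366, 93]) cube([83, 17, 1557]);
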